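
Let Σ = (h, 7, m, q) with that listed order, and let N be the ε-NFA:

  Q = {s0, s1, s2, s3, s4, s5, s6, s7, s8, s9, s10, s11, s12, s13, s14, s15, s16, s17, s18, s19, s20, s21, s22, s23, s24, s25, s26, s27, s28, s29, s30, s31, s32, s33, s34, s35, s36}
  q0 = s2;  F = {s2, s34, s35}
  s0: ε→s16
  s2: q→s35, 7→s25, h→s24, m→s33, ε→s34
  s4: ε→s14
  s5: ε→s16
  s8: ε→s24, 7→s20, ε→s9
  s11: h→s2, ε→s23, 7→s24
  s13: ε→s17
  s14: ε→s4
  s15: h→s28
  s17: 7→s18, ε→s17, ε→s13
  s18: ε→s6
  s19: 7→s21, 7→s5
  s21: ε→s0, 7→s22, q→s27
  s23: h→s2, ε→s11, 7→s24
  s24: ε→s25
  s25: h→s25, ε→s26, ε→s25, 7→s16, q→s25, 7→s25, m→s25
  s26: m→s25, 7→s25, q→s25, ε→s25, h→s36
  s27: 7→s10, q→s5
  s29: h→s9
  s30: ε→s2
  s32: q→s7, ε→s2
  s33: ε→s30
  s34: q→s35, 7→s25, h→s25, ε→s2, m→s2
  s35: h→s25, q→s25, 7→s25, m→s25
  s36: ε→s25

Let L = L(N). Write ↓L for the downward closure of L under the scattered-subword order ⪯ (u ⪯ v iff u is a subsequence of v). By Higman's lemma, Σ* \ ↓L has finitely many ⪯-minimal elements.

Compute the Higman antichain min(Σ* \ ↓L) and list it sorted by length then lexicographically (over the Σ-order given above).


min(Σ*\↓L) = [h, 7, qm, qq].

|Q|=37, |F|=3, |δ|=59 (23 ε).
min D↑ (3 st, q0=0, F={1}): 0:h→1,7→1,m→0,q→2 1:h→1,7→1,m→1,q→1 2:h→1,7→1,m→1,q→1.
'h': run [10, 5] end={s16,s24,s25,s26,s36} rej; 1/1 single-dels accept.
'7': |S_i|=[10, 4] end={s16,s25,s26,s36} — reject; 1/1 single-dels accept.
'qm': N↓-sim [10, 5, 4] end={s16,s25,s26,s36} ∉↓L; 2/2 deletions ∈↓L.
'qq': run [10, 5, 4] end={s16,s25,s26,s36} ∉↓L; 2/2 del acc.
4 minimals (antichain).


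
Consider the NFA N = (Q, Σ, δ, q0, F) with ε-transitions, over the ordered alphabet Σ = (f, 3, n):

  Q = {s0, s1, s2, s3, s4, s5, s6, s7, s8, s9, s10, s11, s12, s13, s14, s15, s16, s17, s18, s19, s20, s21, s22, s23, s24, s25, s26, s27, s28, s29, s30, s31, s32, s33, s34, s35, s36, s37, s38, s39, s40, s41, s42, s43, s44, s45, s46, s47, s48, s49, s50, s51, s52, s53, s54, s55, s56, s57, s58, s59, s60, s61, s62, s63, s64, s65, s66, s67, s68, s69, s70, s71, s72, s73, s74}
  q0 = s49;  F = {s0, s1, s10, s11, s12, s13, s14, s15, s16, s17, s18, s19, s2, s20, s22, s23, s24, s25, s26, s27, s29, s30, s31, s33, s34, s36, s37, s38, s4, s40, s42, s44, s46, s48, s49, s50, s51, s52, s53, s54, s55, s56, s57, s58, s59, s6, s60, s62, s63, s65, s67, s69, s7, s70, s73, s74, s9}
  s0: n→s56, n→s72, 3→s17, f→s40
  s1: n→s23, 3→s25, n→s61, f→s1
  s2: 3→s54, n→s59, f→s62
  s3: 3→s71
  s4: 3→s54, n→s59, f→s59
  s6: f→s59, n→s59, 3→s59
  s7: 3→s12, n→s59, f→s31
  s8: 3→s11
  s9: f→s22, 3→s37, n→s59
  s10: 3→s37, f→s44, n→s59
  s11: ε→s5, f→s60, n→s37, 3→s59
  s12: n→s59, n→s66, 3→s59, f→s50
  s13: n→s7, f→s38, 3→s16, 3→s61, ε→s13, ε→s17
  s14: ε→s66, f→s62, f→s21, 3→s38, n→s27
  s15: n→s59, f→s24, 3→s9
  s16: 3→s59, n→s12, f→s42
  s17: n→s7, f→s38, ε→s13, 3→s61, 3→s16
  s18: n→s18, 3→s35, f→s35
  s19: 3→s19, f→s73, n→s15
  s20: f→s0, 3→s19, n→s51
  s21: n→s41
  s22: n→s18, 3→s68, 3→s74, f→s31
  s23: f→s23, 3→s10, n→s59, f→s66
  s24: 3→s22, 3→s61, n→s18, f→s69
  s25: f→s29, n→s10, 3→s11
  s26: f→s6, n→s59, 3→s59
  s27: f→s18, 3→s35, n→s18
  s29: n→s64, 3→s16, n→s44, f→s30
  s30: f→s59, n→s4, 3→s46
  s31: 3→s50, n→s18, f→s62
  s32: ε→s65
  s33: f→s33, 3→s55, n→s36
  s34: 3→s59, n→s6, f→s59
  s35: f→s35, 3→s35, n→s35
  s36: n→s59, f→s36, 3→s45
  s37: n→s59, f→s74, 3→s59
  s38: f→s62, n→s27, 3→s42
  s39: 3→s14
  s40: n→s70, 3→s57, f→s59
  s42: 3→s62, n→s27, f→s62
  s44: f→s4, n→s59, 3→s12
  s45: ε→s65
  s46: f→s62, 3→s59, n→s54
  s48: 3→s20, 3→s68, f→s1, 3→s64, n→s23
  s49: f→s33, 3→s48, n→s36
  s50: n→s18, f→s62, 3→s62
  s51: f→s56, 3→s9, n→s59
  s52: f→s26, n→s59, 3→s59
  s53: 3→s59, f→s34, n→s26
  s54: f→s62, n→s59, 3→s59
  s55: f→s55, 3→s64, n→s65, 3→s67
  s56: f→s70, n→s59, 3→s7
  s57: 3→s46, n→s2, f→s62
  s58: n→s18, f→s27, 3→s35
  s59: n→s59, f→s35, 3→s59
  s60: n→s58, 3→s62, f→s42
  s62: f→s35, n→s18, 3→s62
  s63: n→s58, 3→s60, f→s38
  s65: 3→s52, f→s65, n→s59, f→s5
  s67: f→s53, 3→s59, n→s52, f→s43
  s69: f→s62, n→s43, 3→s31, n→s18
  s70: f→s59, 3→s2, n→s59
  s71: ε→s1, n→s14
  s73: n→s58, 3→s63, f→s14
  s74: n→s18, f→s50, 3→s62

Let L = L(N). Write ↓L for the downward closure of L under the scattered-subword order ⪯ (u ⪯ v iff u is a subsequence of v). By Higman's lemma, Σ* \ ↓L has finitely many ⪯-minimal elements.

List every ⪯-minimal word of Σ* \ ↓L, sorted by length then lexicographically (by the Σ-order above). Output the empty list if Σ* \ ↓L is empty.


|Q|=75, |F|=57, |δ|=203 (8 ε).
min D↑ (57 st, q0=0, F={17}): 0:f→1,3→2,n→3 1:f→1,3→4,n→3 2:f→5,3→6,n→7 3:f→3,3→8,n→9 4:f→4,3→10,n→8 5:f→5,3→11,n→7 6:f→12,3→13,n→14 7:f→7,3→15,n→9 8:f→8,3→16,n→9 9:f→17,3→9,n→9 10:f→18,3→9,n→16 11:f→19,3→20,n→15 12:f→21,3→22,n→23 13:f→24,3→13,n→25 14:f→23,3→26,n→9 15:f→27,3→28,n→9 16:f→29,3→9,n→9 17:f→17,3→17,n→17 18:f→30,3→9,n→29 19:f→31,3→32,n→27 20:f→33,3→9,n→28 21:f→9,3→34,n→35 22:f→36,3→32,n→37 23:f→35,3→37,n→9 24:f→38,3→39,n→40 25:f→41,3→26,n→9 26:f→42,3→28,n→9 27:f→43,3→44,n→9 28:f→45,3→9,n→9 29:f→46,3→9,n→9 30:f→9,3→9,n→46 31:f→9,3→47,n→43 32:f→48,3→9,n→44 33:f→48,3→49,n→40 34:f→49,3→47,n→50 35:f→9,3→50,n→9 36:f→49,3→48,n→51 37:f→52,3→44,n→9 38:f→49,3→36,n→51 39:f→36,3→33,n→40 40:f→51,3→17,n→53 41:f→54,3→42,n→53 42:f→52,3→45,n→53 43:f→9,3→55,n→9 44:f→56,3→9,n→9 45:f→56,3→49,n→53 46:f→9,3→9,n→9 47:f→49,3→9,n→55 48:f→49,3→49,n→51 49:f→17,3→49,n→53 50:f→49,3→55,n→9 51:f→53,3→17,n→53 52:f→49,3→56,n→53 53:f→17,3→17,n→53 54:f→49,3→52,n→53 55:f→49,3→9,n→9 56:f→49,3→49,n→53.
'nnf': |S_i|=[68, 40, 5, 1] end={s35} rej; 3/3 del acc.
'f333f': N↓-sim [68, 61, 46, 28, 4, 1] end={s35} — reject; 5/5 del acc.
'n333f': |S_i|=[68, 40, 26, 14, 4, 1] end={s35} rej; 5/5 deletions ∈↓L.
'33ffff': N↓-sim [68, 65, 59, 47, 25, 6, 1] end={s35} rej; 6/6 del acc.
'333fn3': N↓-sim [68, 65, 59, 39, 23, 6, 1] end={s35} ∉↓L; 6/6 del acc.
5 words, ⪯-incomp.

Antichain: [nnf, f333f, n333f, 33ffff, 333fn3].


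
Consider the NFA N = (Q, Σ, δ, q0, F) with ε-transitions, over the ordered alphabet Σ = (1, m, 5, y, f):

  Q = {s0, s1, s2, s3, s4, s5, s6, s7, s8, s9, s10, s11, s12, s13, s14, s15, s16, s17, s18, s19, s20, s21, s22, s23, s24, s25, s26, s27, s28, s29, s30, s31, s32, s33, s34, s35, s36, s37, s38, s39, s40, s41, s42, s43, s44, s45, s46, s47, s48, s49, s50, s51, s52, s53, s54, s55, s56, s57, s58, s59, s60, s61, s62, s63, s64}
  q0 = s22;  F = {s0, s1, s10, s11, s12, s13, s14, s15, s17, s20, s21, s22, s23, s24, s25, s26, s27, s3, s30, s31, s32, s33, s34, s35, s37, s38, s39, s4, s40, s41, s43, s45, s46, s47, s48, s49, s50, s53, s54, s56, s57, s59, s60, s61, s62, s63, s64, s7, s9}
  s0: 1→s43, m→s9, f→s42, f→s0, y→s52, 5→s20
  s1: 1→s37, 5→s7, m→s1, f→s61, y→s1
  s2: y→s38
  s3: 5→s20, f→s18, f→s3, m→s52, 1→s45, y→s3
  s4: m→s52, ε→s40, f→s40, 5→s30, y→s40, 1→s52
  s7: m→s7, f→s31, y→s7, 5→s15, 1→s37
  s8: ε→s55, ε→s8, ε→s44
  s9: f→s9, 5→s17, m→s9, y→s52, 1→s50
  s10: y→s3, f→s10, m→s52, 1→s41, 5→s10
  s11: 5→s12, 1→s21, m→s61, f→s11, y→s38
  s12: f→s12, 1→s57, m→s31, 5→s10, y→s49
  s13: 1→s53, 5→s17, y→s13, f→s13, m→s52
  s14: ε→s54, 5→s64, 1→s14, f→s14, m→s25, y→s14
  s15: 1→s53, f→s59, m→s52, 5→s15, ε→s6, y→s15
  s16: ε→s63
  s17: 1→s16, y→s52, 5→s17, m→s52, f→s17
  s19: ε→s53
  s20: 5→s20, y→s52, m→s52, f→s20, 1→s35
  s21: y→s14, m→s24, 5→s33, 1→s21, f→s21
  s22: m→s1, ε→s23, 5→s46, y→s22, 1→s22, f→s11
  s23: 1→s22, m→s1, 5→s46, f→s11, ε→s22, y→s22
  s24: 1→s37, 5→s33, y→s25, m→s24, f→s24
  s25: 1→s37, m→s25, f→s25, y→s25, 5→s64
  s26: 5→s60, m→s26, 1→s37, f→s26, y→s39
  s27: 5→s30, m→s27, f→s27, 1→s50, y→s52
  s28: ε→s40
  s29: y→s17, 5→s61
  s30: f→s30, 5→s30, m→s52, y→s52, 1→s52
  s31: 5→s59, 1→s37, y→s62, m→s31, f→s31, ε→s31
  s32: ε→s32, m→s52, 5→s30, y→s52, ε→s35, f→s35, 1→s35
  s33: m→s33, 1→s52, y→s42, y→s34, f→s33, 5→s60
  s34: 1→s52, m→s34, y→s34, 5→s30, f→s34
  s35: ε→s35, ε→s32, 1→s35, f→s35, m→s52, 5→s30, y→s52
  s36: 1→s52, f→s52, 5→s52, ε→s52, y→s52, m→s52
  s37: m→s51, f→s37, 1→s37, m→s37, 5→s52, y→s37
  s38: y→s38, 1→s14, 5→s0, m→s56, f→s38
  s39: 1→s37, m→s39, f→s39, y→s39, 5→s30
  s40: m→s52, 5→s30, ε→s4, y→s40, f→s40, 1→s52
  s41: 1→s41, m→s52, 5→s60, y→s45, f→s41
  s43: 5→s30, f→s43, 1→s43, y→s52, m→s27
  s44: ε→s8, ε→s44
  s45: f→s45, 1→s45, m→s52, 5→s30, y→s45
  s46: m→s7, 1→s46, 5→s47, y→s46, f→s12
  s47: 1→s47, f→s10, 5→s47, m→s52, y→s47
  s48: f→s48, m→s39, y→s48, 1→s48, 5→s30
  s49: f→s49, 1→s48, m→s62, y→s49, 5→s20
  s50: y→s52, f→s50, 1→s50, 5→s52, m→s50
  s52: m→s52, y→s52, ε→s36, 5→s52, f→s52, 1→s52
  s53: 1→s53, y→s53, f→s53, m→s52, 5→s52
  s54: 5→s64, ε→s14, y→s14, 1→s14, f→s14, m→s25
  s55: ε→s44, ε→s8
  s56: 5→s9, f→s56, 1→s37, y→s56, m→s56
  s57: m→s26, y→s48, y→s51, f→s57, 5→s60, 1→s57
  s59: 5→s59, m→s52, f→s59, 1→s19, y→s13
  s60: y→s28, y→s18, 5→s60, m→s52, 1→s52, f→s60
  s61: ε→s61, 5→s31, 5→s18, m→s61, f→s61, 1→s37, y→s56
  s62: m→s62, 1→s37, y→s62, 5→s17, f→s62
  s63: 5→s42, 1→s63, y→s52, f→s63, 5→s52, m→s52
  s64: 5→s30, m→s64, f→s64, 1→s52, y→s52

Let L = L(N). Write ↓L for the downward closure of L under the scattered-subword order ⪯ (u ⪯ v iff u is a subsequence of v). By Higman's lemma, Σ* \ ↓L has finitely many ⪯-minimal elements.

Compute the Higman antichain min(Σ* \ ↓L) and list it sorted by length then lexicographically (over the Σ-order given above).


|Q|=65, |F|=49, |δ|=291 (25 ε).
min D↑ (46 st, q0=0, F={11}): 0:1→0,m→1,5→2,y→0,f→3 1:1→4,m→1,5→5,y→1,f→6 2:1→2,m→5,5→7,y→2,f→8 3:1→9,m→6,5→8,y→10,f→3 4:1→4,m→4,5→11,y→4,f→4 5:1→4,m→5,5→12,y→5,f→13 6:1→4,m→6,5→13,y→14,f→6 7:1→7,m→11,5→7,y→7,f→15 8:1→16,m→13,5→15,y→17,f→8 9:1→9,m→18,5→19,y→20,f→9 10:1→20,m→14,5→21,y→10,f→10 11:1→11,m→11,5→11,y→11,f→11 12:1→22,m→11,5→12,y→12,f→23 13:1→4,m→13,5→23,y→24,f→13 14:1→4,m→14,5→25,y→14,f→14 15:1→26,m→11,5→15,y→27,f→15 16:1→16,m→28,5→29,y→30,f→16 17:1→30,m→24,5→31,y→17,f→17 18:1→4,m→18,5→19,y→32,f→18 19:1→11,m→19,5→29,y→33,f→19 20:1→20,m→32,5→34,y→20,f→20 21:1→35,m→25,5→31,y→11,f→21 22:1→22,m→11,5→11,y→22,f→22 23:1→22,m→11,5→23,y→36,f→23 24:1→4,m→24,5→37,y→24,f→24 25:1→38,m→25,5→37,y→11,f→25 26:1→26,m→11,5→29,y→39,f→26 27:1→39,m→11,5→31,y→27,f→27 28:1→4,m→28,5→29,y→40,f→28 29:1→11,m→11,5→29,y→41,f→29 30:1→30,m→40,5→42,y→30,f→30 31:1→43,m→11,5→31,y→11,f→31 32:1→4,m→32,5→34,y→32,f→32 33:1→11,m→33,5→42,y→33,f→33 34:1→11,m→34,5→42,y→11,f→34 35:1→35,m→44,5→42,y→11,f→35 36:1→22,m→11,5→37,y→36,f→36 37:1→45,m→11,5→37,y→11,f→37 38:1→38,m→38,5→11,y→11,f→38 39:1→39,m→11,5→42,y→39,f→39 40:1→4,m→40,5→42,y→40,f→40 41:1→11,m→11,5→42,y→41,f→41 42:1→11,m→11,5→42,y→11,f→42 43:1→43,m→11,5→42,y→11,f→43 44:1→38,m→44,5→42,y→11,f→44 45:1→45,m→11,5→11,y→11,f→45 (ε-aug+det+¬).
'm15': |S_i|=[58, 36, 10, 3] end={s36,s42,s52} — reject; 3/3 del acc.
'55m': run [58, 46, 26, 2] end={s36,s52} rej; 3/3 deletions ∈↓L.
'f151': run [58, 50, 34, 12, 2] end={s36,s52} — reject; 4/4 deletions ∈↓L.
'fy5y': N↓-sim [58, 50, 36, 16, 2] end={s36,s52} ∉↓L; 4/4 del acc.
4 words, ⪯-incomp.

A = [m15, 55m, f151, fy5y].


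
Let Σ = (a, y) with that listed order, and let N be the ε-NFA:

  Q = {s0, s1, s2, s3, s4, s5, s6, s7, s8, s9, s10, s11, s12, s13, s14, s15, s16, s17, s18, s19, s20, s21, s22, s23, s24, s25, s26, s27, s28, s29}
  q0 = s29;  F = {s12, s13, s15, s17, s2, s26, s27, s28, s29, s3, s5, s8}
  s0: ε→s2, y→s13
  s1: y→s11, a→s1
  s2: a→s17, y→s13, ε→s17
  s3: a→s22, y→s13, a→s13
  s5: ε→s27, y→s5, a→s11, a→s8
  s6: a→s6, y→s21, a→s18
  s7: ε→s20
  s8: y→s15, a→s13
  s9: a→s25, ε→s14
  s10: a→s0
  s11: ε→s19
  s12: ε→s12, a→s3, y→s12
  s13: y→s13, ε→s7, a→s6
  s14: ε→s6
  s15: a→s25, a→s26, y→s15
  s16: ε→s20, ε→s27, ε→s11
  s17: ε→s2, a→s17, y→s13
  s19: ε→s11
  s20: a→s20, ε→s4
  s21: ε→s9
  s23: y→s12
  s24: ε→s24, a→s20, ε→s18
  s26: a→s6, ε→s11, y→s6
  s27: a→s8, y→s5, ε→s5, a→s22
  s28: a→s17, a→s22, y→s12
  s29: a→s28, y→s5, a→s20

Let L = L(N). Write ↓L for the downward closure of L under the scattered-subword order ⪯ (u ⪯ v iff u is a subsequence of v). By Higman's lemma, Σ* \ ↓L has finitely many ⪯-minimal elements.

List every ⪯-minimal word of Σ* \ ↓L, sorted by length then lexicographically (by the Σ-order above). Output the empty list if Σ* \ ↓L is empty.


A = [aaya, yaaa, yayay].

|Q|=30, |F|=12, |δ|=61 (20 ε).
min D↑ (11 st, q0=0, F={9}): 0:a→1,y→2 1:a→3,y→4 2:a→5,y→2 3:a→3,y→6 4:a→7,y→4 5:a→6,y→8 6:a→9,y→6 7:a→6,y→6 8:a→10,y→8 9:a→9,y→9 10:a→9,y→9.
'aaya': N↓-sim [24, 21, 17, 10, 8] end={s14,s18,s20,s21,s25,s4,s6,s9} rej; 4/4 deletions ∈↓L.
'yaaa': N↓-sim [24, 20, 17, 14, 8] end={s14,s18,s20,s21,s25,s4,s6,s9} — reject; 4/4 deletions ∈↓L.
'yayay': N↓-sim [24, 20, 17, 14, 11, 6] end={s14,s18,s21,s25,s6,s9} ∉↓L; 5/5 single-dels accept.
3 obstructions.


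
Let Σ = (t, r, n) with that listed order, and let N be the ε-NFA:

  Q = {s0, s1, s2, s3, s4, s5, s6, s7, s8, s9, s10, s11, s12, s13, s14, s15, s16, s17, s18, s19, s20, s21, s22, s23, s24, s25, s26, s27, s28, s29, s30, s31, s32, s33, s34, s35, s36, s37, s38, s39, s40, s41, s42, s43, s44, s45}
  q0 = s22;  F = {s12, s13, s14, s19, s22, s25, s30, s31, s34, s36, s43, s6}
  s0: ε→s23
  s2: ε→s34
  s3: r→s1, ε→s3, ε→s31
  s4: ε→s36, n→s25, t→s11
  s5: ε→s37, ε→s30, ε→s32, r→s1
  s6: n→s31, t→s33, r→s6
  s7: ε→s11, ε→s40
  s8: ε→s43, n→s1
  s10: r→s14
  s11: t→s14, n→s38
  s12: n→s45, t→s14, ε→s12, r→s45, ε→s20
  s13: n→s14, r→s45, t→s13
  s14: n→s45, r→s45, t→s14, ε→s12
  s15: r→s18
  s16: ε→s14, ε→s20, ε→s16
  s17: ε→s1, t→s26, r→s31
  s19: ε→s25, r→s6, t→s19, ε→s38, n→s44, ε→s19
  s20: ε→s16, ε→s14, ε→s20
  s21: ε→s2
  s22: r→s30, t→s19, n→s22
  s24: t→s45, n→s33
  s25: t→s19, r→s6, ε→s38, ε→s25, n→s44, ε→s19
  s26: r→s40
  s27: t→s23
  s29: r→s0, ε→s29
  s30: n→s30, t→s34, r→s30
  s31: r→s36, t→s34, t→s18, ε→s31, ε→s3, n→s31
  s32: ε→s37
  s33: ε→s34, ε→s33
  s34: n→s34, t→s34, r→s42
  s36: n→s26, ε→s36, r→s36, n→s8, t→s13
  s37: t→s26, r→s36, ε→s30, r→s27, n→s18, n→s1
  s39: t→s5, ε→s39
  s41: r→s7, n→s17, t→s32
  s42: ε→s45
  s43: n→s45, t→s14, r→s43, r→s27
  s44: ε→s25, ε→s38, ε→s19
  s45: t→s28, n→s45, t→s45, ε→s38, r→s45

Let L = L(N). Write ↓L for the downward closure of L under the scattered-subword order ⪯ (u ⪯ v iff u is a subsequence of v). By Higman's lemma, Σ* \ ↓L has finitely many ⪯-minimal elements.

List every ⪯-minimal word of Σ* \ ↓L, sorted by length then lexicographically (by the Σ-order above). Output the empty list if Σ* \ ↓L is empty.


min(Σ*\↓L) = [rtr, trnrnn].

|Q|=46, |F|=12, |δ|=110 (42 ε).
min D↑ (11 st, q0=0, F={6}): 0:t→1,r→2,n→0 1:t→1,r→3,n→1 2:t→4,r→2,n→2 3:t→4,r→3,n→5 4:t→4,r→6,n→4 5:t→4,r→7,n→5 6:t→6,r→6,n→6 7:t→8,r→7,n→9 8:t→8,r→6,n→10 9:t→10,r→9,n→6 10:t→10,r→6,n→6 [Hopcroft].
'rtr': run [28, 24, 13, 4] end={s28,s38,s42,s45} ∉↓L; 3/3 del acc.
'trnrnn': |S_i|=[28, 26, 23, 21, 17, 14, 4] end={s1,s28,s38,s45} — reject; 6/6 deletions ∈↓L.
2 words, ⪯-incomp.


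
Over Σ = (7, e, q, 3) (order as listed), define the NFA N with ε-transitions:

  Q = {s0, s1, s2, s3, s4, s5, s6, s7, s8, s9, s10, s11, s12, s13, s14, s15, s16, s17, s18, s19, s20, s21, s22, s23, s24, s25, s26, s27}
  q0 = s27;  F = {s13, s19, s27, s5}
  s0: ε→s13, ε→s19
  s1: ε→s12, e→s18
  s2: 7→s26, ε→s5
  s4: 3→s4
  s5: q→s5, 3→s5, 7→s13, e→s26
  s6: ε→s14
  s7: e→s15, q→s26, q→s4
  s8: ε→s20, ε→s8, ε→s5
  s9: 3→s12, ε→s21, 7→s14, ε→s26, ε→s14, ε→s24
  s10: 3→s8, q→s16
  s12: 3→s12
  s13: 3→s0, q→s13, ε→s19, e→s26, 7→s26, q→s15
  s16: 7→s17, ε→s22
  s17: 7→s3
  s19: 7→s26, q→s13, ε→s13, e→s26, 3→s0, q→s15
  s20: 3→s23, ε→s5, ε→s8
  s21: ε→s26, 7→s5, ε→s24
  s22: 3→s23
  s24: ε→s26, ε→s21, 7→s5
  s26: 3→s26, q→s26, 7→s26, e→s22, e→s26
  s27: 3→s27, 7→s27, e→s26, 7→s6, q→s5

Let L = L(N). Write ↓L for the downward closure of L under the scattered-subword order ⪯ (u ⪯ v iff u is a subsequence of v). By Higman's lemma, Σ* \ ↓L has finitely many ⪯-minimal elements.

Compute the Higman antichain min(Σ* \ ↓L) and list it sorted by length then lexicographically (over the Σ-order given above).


min(Σ*\↓L) = [e, q77].

|Q|=28, |F|=4, |δ|=62 (21 ε).
min D↑ (4 st, q0=0, F={1}): 0:7→0,e→1,q→2,3→0 1:7→1,e→1,q→1,3→1 2:7→3,e→1,q→2,3→2 3:7→1,e→1,q→3,3→3 [Hopcroft].
'e': |S_i|=[11, 3] end={s22,s23,s26} rej; 1/1 single-dels accept.
'q77': N↓-sim [11, 8, 7, 3] end={s22,s23,s26} — reject; 3/3 deletions ∈↓L.
2 obstructions.


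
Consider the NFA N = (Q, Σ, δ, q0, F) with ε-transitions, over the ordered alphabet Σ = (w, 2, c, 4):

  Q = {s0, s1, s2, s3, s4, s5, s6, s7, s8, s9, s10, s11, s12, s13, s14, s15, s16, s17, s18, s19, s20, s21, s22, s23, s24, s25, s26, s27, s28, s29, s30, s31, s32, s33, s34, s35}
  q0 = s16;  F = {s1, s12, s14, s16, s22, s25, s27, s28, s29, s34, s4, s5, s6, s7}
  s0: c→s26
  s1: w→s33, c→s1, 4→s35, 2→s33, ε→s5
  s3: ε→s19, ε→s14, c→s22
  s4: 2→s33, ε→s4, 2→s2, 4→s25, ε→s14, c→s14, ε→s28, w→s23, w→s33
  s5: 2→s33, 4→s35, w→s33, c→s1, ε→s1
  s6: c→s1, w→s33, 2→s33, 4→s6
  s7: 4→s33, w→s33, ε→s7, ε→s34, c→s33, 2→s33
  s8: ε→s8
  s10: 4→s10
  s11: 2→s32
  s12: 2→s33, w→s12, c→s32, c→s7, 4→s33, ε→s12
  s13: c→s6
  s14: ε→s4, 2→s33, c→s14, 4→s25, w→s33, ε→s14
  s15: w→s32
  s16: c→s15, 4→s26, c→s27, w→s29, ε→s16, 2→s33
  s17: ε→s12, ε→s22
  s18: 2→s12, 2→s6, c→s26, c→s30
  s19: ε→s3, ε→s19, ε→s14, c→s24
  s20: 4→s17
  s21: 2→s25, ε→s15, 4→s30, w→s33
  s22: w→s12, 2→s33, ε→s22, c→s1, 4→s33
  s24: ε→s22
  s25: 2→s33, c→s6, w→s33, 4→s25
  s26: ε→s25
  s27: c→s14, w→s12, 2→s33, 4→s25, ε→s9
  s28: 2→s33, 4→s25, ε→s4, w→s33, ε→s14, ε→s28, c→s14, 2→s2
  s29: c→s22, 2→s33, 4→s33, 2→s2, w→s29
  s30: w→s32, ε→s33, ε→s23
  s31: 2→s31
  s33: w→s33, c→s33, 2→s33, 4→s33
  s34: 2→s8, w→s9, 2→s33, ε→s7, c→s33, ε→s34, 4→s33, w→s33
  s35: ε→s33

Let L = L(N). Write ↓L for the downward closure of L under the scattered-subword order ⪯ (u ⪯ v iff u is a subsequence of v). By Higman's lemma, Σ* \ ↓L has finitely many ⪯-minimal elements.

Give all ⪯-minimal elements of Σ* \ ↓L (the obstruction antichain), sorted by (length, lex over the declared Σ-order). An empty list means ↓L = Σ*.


|Q|=36, |F|=14, |δ|=117 (32 ε).
min D↑ (11 st, q0=0, F={2}): 0:w→1,2→2,c→3,4→4 1:w→1,2→2,c→5,4→2 2:w→2,2→2,c→2,4→2 3:w→6,2→2,c→7,4→4 4:w→2,2→2,c→8,4→4 5:w→6,2→2,c→9,4→2 6:w→6,2→2,c→10,4→2 7:w→2,2→2,c→7,4→4 8:w→2,2→2,c→9,4→8 9:w→2,2→2,c→9,4→2 10:w→2,2→2,c→2,4→2.
'2': |S_i|=[23, 3] end={s2,s33,s8} — reject; 1/1 single-dels accept.
'w4': |S_i|=[23, 14, 2] end={s33,s35} — reject; 2/2 deletions ∈↓L.
'4w': run [23, 7, 1] end={s33} — reject; 2/2 deletions ∈↓L.
'ccw': run [23, 20, 16, 3] end={s23,s33,s9} rej; 3/3 del acc.
'cwcc': run [23, 20, 8, 6, 1] end={s33} — reject; 4/4 single-dels accept.
'4cc4': run [23, 7, 5, 4, 2] end={s33,s35} ∉↓L; 4/4 deletions ∈↓L.
6 minimals (antichain).

min(Σ*\↓L) = [2, w4, 4w, ccw, cwcc, 4cc4].


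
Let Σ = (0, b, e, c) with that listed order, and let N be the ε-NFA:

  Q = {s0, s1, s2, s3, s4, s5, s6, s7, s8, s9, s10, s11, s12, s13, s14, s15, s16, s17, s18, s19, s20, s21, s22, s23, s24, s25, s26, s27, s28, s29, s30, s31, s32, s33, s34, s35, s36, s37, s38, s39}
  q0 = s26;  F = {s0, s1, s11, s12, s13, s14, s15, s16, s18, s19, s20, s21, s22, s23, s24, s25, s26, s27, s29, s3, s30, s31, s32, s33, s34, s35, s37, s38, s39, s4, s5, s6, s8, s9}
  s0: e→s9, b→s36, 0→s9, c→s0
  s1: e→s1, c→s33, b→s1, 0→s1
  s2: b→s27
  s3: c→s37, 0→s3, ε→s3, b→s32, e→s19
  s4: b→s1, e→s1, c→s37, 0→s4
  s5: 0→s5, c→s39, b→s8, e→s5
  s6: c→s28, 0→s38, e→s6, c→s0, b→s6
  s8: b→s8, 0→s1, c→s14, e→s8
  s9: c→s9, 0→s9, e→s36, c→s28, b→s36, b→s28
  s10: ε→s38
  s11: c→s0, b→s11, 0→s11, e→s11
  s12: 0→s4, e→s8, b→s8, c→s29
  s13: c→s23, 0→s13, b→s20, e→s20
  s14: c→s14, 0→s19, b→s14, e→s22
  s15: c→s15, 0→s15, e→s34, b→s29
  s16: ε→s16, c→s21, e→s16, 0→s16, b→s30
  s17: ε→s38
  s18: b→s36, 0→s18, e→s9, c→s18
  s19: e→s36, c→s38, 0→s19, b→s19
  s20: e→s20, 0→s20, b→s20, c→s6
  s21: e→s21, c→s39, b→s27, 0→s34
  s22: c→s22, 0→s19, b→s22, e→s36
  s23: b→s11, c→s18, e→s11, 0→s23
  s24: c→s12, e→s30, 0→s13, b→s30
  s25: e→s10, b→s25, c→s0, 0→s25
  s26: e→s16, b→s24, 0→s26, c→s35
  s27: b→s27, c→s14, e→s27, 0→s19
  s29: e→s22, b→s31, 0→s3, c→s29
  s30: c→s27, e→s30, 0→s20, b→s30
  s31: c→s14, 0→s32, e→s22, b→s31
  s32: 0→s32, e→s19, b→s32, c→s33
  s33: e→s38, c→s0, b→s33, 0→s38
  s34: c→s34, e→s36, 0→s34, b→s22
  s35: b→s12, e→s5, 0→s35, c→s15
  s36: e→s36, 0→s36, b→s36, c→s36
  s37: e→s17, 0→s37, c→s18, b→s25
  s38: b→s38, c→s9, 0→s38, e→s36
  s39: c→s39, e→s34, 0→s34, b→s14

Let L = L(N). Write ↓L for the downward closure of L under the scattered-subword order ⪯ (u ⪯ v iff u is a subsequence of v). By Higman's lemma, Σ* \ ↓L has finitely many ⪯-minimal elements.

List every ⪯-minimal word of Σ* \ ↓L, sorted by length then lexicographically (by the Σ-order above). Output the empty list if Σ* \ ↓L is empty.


Antichain: [ec0e, ccee, b0ccb, bbc0e].

|Q|=40, |F|=34, |δ|=148 (4 ε).
min D↑ (35 st, q0=0, F={28}): 0:0→0,b→1,e→2,c→3 1:0→4,b→5,e→5,c→6 2:0→2,b→5,e→2,c→7 3:0→3,b→6,e→8,c→9 4:0→4,b→10,e→10,c→11 5:0→10,b→5,e→5,c→12 6:0→13,b→14,e→14,c→15 7:0→16,b→12,e→7,c→17 8:0→8,b→14,e→8,c→17 9:0→9,b→15,e→16,c→9 10:0→10,b→10,e→10,c→18 11:0→11,b→19,e→19,c→20 12:0→21,b→12,e→12,c→22 13:0→13,b→23,e→23,c→24 14:0→23,b→14,e→14,c→22 15:0→25,b→26,e→27,c→15 16:0→16,b→27,e→28,c→16 17:0→16,b→22,e→16,c→17 18:0→29,b→18,e→18,c→30 19:0→19,b→19,e→19,c→30 20:0→20,b→28,e→31,c→20 21:0→21,b→21,e→28,c→29 22:0→21,b→22,e→27,c→22 23:0→23,b→23,e→23,c→32 24:0→24,b→33,e→29,c→20 25:0→25,b→34,e→21,c→24 26:0→34,b→26,e→27,c→22 27:0→21,b→27,e→28,c→27 28:0→28,b→28,e→28,c→28 29:0→29,b→29,e→28,c→31 30:0→31,b→28,e→31,c→30 31:0→31,b→28,e→28,c→31 32:0→29,b→32,e→29,c→30 33:0→33,b→33,e→29,c→30 34:0→34,b→34,e→21,c→32 [Hopcroft].
'ec0e': N↓-sim [38, 23, 14, 7, 1] end={s36} rej; 4/4 single-dels accept.
'ccee': run [38, 32, 21, 9, 1] end={s36} — reject; 4/4 del acc.
'b0ccb': run [38, 30, 21, 14, 5, 2] end={s28,s36} ∉↓L; 5/5 del acc.
'bbc0e': run [38, 30, 20, 11, 5, 1] end={s36} — reject; 5/5 deletions ∈↓L.
4 words, ⪯-incomp.


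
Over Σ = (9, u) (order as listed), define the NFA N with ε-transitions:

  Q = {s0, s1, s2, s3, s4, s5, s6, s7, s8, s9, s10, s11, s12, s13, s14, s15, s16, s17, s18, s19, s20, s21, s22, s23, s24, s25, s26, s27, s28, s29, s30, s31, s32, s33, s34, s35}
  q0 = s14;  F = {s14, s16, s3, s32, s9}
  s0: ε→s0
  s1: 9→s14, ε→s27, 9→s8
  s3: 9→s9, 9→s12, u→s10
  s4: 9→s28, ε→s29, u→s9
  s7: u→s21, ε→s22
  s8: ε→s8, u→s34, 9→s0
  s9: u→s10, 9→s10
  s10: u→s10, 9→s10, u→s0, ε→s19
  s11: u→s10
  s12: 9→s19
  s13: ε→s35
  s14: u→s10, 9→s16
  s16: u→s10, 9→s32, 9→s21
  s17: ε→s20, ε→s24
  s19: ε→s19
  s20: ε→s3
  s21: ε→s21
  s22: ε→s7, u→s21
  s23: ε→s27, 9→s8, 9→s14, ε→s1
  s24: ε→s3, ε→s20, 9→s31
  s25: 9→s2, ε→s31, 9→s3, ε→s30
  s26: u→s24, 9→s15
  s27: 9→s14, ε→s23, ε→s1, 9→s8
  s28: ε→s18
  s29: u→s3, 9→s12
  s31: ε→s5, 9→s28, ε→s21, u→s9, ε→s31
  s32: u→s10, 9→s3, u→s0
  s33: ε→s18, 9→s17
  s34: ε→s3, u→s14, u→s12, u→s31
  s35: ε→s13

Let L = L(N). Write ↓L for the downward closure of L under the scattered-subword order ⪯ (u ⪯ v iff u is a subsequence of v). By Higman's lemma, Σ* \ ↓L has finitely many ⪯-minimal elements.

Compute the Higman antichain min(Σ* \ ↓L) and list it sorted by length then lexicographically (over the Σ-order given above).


|Q|=36, |F|=5, |δ|=71 (28 ε).
min D↑ (6 st, q0=0, F={2}): 0:9→1,u→2 1:9→3,u→2 2:9→2,u→2 3:9→4,u→2 4:9→5,u→2 5:9→2,u→2.
'u': run [10, 3] end={s0,s10,s19} ∉↓L; 1/1 deletions ∈↓L.
'99999': N↓-sim [10, 9, 8, 6, 5, 3] end={s0,s10,s19} ∉↓L; 5/5 del acc.
2 minimals (antichain).

A = [u, 99999].


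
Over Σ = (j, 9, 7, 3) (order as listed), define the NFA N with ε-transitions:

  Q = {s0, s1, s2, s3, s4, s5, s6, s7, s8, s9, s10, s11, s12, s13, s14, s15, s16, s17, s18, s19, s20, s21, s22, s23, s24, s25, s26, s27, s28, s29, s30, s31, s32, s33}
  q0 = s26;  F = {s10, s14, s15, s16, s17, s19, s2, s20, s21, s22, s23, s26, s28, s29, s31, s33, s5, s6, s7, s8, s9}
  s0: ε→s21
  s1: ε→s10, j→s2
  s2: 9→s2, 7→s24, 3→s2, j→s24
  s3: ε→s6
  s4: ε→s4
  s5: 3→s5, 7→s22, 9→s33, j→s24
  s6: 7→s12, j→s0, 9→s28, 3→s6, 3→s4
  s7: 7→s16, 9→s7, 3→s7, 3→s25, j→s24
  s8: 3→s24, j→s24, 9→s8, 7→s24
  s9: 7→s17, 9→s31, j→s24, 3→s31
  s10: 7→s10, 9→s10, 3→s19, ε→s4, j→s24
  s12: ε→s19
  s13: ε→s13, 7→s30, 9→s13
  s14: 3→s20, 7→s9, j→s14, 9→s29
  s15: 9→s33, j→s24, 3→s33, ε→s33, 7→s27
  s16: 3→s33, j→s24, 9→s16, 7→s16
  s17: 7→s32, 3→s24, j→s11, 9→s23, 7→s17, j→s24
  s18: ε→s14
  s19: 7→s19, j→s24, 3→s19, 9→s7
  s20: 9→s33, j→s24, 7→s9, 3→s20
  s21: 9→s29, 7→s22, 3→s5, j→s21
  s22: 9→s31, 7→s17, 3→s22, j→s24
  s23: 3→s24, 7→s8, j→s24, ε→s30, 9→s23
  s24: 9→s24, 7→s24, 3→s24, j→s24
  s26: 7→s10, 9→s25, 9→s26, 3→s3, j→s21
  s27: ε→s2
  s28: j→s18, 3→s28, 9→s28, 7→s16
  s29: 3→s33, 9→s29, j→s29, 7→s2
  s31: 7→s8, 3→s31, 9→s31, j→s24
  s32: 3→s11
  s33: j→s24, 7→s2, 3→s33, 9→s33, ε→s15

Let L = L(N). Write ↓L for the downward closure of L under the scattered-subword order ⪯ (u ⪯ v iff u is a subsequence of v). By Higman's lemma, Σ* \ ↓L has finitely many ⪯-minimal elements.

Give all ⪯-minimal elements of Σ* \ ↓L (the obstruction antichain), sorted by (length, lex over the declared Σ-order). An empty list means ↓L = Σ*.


|Q|=34, |F|=21, |δ|=109 (12 ε).
min D↑ (21 st, q0=0, F={7}): 0:j→1,9→0,7→2,3→3 1:j→1,9→4,7→5,3→6 2:j→7,9→2,7→2,3→8 3:j→1,9→9,7→8,3→3 4:j→4,9→4,7→10,3→11 5:j→7,9→12,7→13,3→5 6:j→7,9→11,7→5,3→6 7:j→7,9→7,7→7,3→7 8:j→7,9→14,7→8,3→8 9:j→15,9→9,7→16,3→9 10:j→7,9→10,7→7,3→10 11:j→7,9→11,7→10,3→11 12:j→7,9→12,7→17,3→12 13:j→7,9→18,7→13,3→7 14:j→7,9→14,7→16,3→14 15:j→15,9→4,7→19,3→20 16:j→7,9→16,7→16,3→11 17:j→7,9→17,7→7,3→7 18:j→7,9→18,7→17,3→7 19:j→7,9→12,7→13,3→12 20:j→7,9→11,7→19,3→20 (ε-aug+det+¬).
'7j': run [32, 21, 2] end={s11,s24} ∉↓L; 2/2 del acc.
'j3j': run [32, 21, 16, 2] end={s11,s24} ∉↓L; 3/3 deletions ∈↓L.
'j977': run [32, 21, 10, 4, 1] end={s24} — reject; 4/4 single-dels accept.
'j773': |S_i|=[32, 21, 12, 7, 2] end={s11,s24} — reject; 4/4 del acc.
'397377': N↓-sim [32, 30, 21, 14, 8, 4, 1] end={s24} — reject; 6/6 del acc.
5 words, ⪯-incomp.

A = [7j, j3j, j977, j773, 397377].


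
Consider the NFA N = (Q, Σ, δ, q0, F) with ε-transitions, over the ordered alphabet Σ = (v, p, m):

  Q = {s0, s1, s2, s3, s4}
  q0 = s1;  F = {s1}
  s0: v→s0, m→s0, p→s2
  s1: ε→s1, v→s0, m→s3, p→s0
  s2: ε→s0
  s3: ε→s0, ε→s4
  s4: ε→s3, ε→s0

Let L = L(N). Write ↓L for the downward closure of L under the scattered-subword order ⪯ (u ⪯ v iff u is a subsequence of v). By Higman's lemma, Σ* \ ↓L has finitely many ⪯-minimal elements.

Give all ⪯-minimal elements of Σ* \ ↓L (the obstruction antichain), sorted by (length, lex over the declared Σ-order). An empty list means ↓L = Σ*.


|Q|=5, |F|=1, |δ|=12 (6 ε).
min D↑ (2 st, q0=0, F={1}): 0:v→1,p→1,m→1 1:v→1,p→1,m→1.
'v': |S_i|=[5, 2] end={s0,s2} rej; 1/1 single-dels accept.
'p': N↓-sim [5, 2] end={s0,s2} ∉↓L; 1/1 del acc.
'm': run [5, 4] end={s0,s2,s3,s4} — reject; 1/1 single-dels accept.
3 obstructions.

min(Σ*\↓L) = [v, p, m].


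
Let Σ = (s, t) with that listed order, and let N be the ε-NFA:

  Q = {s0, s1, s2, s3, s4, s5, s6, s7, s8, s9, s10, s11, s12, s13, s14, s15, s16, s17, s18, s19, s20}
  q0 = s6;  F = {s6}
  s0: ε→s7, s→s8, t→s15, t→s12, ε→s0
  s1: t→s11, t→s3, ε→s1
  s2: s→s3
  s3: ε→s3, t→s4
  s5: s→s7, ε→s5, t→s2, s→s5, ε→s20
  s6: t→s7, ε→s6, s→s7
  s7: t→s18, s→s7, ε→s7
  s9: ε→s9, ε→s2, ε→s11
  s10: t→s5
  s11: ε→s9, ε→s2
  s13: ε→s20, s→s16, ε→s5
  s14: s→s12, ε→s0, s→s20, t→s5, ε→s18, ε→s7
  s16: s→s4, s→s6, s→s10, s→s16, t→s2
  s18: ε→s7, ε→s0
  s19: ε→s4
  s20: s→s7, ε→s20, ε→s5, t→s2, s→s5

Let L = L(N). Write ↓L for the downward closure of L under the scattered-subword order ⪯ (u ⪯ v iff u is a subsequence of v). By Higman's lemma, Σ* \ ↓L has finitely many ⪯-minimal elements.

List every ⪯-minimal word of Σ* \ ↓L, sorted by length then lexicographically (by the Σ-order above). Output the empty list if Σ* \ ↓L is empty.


min(Σ*\↓L) = [s, t].

|Q|=21, |F|=1, |δ|=50 (23 ε).
min D↑ (2 st, q0=0, F={1}): 0:s→1,t→1 1:s→1,t→1 [Hopcroft].
's': |S_i|=[7, 6] end={s0,s12,s15,s18,s7,s8} — reject; 1/1 deletions ∈↓L.
't': |S_i|=[7, 6] end={s0,s12,s15,s18,s7,s8} ∉↓L; 1/1 del acc.
2 minimals (antichain).


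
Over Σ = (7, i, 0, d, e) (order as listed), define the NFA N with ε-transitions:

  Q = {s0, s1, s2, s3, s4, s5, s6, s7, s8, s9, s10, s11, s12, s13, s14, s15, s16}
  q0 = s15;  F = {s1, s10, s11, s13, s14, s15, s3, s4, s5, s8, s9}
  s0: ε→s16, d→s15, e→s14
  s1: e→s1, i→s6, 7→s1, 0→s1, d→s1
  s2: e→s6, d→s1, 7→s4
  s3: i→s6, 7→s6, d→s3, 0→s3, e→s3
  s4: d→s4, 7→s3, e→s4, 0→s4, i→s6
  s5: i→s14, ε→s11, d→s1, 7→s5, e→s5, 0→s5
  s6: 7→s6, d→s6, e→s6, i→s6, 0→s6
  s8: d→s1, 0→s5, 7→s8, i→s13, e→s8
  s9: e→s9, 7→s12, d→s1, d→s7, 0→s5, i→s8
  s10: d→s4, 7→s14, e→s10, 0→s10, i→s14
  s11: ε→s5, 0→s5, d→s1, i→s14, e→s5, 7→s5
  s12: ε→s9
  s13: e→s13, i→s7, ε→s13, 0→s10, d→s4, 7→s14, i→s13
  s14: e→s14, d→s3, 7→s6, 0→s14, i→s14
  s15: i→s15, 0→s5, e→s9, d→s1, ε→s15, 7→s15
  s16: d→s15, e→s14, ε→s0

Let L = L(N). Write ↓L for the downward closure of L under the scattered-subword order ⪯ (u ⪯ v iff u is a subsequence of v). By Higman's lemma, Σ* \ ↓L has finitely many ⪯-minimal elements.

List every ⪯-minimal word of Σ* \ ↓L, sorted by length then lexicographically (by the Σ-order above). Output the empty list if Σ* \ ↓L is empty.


|Q|=17, |F|=11, |δ|=76 (7 ε).
min D↑ (11 st, q0=0, F={5}): 0:7→0,i→0,0→1,d→2,e→3 1:7→1,i→4,0→1,d→2,e→1 2:7→2,i→5,0→2,d→2,e→2 3:7→3,i→6,0→1,d→2,e→3 4:7→5,i→4,0→4,d→7,e→4 5:7→5,i→5,0→5,d→5,e→5 6:7→6,i→8,0→1,d→2,e→6 7:7→5,i→5,0→7,d→7,e→7 8:7→4,i→8,0→9,d→10,e→8 9:7→4,i→4,0→9,d→10,e→9 10:7→7,i→5,0→10,d→10,e→10.
'di': run [14, 5, 1] end={s6} rej; 2/2 del acc.
'0i7': |S_i|=[14, 8, 3, 1] end={s6} — reject; 3/3 del acc.
'eii77': N↓-sim [14, 13, 11, 7, 3, 1] end={s6} ∉↓L; 5/5 del acc.
3 obstructions.

min(Σ*\↓L) = [di, 0i7, eii77].


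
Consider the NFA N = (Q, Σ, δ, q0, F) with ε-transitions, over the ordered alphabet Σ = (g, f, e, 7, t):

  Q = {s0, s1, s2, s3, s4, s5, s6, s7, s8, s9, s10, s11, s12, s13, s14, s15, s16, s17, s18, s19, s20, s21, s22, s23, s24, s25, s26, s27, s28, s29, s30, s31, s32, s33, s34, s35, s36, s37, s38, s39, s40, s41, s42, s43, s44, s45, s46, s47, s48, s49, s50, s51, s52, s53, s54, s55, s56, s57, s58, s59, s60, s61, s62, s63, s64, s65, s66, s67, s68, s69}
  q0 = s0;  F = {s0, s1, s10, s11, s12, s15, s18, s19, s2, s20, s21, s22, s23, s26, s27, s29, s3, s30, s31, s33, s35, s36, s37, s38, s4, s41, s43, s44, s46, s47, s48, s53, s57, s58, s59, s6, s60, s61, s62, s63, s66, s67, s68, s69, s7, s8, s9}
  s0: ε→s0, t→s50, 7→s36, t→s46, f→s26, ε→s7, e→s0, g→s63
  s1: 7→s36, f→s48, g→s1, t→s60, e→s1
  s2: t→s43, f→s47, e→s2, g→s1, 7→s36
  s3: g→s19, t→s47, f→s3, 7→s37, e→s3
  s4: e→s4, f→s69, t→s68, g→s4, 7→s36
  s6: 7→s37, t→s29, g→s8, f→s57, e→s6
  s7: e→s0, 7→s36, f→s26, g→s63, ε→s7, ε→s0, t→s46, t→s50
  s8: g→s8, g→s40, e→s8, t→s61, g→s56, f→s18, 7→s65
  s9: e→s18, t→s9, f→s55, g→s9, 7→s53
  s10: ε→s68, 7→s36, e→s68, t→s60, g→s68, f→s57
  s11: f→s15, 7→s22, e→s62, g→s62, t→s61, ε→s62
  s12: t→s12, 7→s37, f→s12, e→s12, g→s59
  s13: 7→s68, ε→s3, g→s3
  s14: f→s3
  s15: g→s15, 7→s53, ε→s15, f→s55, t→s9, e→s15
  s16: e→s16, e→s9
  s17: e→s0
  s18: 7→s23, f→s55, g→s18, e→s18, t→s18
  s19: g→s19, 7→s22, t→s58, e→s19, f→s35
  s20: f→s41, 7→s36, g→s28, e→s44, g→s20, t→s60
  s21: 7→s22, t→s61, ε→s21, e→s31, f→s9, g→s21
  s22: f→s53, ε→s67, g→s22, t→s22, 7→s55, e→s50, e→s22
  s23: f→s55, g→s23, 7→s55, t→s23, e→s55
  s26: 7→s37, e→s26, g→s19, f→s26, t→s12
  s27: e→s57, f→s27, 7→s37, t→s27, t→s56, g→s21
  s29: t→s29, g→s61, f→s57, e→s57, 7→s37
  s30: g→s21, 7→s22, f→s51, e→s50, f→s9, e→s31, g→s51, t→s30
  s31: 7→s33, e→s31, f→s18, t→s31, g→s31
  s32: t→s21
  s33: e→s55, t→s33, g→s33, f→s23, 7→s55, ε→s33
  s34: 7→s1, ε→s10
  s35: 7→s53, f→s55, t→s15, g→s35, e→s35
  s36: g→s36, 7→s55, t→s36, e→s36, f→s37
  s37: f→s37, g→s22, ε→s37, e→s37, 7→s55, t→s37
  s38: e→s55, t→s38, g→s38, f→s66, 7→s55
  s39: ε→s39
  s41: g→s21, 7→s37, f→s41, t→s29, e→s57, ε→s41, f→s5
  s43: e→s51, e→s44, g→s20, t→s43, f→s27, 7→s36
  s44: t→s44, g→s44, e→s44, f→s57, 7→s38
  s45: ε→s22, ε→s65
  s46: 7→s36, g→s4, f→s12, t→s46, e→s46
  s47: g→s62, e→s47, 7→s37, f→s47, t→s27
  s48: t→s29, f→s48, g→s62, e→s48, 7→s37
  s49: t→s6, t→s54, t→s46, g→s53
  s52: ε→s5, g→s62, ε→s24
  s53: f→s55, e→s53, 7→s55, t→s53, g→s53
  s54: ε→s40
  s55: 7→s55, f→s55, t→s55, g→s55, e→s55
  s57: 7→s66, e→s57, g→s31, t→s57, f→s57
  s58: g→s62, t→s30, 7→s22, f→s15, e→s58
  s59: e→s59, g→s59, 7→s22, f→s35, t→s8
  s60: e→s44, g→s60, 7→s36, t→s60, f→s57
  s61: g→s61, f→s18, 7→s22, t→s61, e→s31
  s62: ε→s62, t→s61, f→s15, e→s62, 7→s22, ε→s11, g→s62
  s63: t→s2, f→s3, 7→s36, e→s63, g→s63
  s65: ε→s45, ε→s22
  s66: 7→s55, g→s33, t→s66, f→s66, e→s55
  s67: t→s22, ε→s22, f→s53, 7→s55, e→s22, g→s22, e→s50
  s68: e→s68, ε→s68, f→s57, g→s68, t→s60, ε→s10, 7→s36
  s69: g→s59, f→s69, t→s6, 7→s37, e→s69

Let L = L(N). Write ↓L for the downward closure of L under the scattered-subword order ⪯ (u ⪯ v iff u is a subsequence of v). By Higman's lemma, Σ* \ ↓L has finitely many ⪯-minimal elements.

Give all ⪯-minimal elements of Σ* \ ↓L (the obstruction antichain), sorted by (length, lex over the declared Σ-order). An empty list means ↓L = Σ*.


A = [77, fgff, gtte7e, tgtf7e].

|Q|=70, |F|=47, |δ|=293 (27 ε).
min D↑ (44 st, q0=0, F={10}): 0:g→1,f→2,e→0,7→3,t→4 1:g→1,f→5,e→1,7→3,t→6 2:g→7,f→2,e→2,7→8,t→9 3:g→3,f→8,e→3,7→10,t→3 4:g→11,f→9,e→4,7→3,t→4 5:g→7,f→5,e→5,7→8,t→12 6:g→13,f→12,e→6,7→3,t→14 7:g→7,f→15,e→7,7→16,t→17 8:g→16,f→8,e→8,7→10,t→8 9:g→18,f→9,e→9,7→8,t→9 10:g→10,f→10,e→10,7→10,t→10 11:g→11,f→19,e→11,7→3,t→20 12:g→21,f→12,e→12,7→8,t→22 13:g→13,f→23,e→13,7→3,t→24 14:g→25,f→22,e→26,7→3,t→14 15:g→15,f→10,e→15,7→27,t→28 16:g→16,f→27,e→16,7→10,t→16 17:g→21,f→28,e→17,7→16,t→29 18:g→18,f→15,e→18,7→16,t→30 19:g→18,f→19,e→19,7→8,t→31 20:g→20,f→32,e→20,7→3,t→24 21:g→21,f→28,e→21,7→16,t→33 22:g→34,f→22,e→32,7→8,t→22 23:g→21,f→23,e→23,7→8,t→35 24:g→24,f→32,e→26,7→3,t→24 25:g→25,f→36,e→26,7→3,t→24 26:g→26,f→32,e→26,7→37,t→26 27:g→27,f→10,e→27,7→10,t→27 28:g→28,f→10,e→28,7→27,t→38 29:g→34,f→38,e→39,7→16,t→29 30:g→30,f→40,e→30,7→16,t→33 31:g→30,f→32,e→31,7→8,t→35 32:g→39,f→32,e→32,7→41,t→32 33:g→33,f→40,e→39,7→16,t→33 34:g→34,f→38,e→39,7→16,t→33 35:g→33,f→32,e→32,7→8,t→35 36:g→34,f→36,e→32,7→8,t→35 37:g→37,f→41,e→10,7→10,t→37 38:g→38,f→10,e→40,7→27,t→38 39:g→39,f→40,e→39,7→42,t→39 40:g→40,f→10,e→40,7→43,t→40 41:g→42,f→41,e→10,7→10,t→41 42:g→42,f→43,e→10,7→10,t→42 43:g→43,f→10,e→10,7→10,t→43 (ε-aug+det+¬).
'77': N↓-sim [56, 13, 1] end={s55} — reject; 2/2 del acc.
'fgff': run [56, 40, 26, 8, 1] end={s55} — reject; 4/4 single-dels accept.
'gtte7e': run [56, 51, 44, 29, 16, 5, 1] end={s55} — reject; 6/6 single-dels accept.
'tgtf7e': N↓-sim [56, 50, 42, 28, 12, 4, 1] end={s55} rej; 6/6 deletions ∈↓L.
4 minimals (antichain).
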